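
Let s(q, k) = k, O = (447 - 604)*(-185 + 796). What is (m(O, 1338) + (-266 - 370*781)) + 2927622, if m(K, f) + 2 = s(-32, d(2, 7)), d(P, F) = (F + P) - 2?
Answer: 2638391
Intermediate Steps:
d(P, F) = -2 + F + P
O = -95927 (O = -157*611 = -95927)
m(K, f) = 5 (m(K, f) = -2 + (-2 + 7 + 2) = -2 + 7 = 5)
(m(O, 1338) + (-266 - 370*781)) + 2927622 = (5 + (-266 - 370*781)) + 2927622 = (5 + (-266 - 288970)) + 2927622 = (5 - 289236) + 2927622 = -289231 + 2927622 = 2638391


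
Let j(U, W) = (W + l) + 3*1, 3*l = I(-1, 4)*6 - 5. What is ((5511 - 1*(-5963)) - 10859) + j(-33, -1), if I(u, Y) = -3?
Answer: 1828/3 ≈ 609.33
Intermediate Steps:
l = -23/3 (l = (-3*6 - 5)/3 = (-18 - 5)/3 = (⅓)*(-23) = -23/3 ≈ -7.6667)
j(U, W) = -14/3 + W (j(U, W) = (W - 23/3) + 3*1 = (-23/3 + W) + 3 = -14/3 + W)
((5511 - 1*(-5963)) - 10859) + j(-33, -1) = ((5511 - 1*(-5963)) - 10859) + (-14/3 - 1) = ((5511 + 5963) - 10859) - 17/3 = (11474 - 10859) - 17/3 = 615 - 17/3 = 1828/3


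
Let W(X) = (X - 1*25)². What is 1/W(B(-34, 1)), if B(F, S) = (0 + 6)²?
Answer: 1/121 ≈ 0.0082645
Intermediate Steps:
B(F, S) = 36 (B(F, S) = 6² = 36)
W(X) = (-25 + X)² (W(X) = (X - 25)² = (-25 + X)²)
1/W(B(-34, 1)) = 1/((-25 + 36)²) = 1/(11²) = 1/121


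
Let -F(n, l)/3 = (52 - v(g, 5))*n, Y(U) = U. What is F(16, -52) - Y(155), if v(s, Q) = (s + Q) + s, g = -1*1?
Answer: -2507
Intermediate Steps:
g = -1
v(s, Q) = Q + 2*s (v(s, Q) = (Q + s) + s = Q + 2*s)
F(n, l) = -147*n (F(n, l) = -3*(52 - (5 + 2*(-1)))*n = -3*(52 - (5 - 2))*n = -3*(52 - 1*3)*n = -3*(52 - 3)*n = -147*n)
F(16, -52) - Y(155) = -147*16 - 1*155 = -2352 - 155 = -2507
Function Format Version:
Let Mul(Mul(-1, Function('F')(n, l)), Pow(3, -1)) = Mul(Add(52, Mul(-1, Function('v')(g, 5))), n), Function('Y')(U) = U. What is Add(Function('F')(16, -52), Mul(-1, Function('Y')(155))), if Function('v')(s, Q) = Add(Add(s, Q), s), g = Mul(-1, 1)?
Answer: -2507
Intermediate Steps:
g = -1
Function('v')(s, Q) = Add(Q, Mul(2, s)) (Function('v')(s, Q) = Add(Add(Q, s), s) = Add(Q, Mul(2, s)))
Function('F')(n, l) = Mul(-147, n) (Function('F')(n, l) = Mul(-3, Mul(Add(52, Mul(-1, Add(5, Mul(2, -1)))), n)) = Mul(-3, Mul(Add(52, Mul(-1, Add(5, -2))), n)) = Mul(-3, Mul(Add(52, Mul(-1, 3)), n)) = Mul(-3, Mul(Add(52, -3), n)) = Mul(-3, Mul(49, n)) = Mul(-147, n))
Add(Function('F')(16, -52), Mul(-1, Function('Y')(155))) = Add(Mul(-147, 16), Mul(-1, 155)) = Add(-2352, -155) = -2507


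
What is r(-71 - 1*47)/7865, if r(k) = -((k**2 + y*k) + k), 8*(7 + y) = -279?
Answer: -74989/31460 ≈ -2.3836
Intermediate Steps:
y = -335/8 (y = -7 + (1/8)*(-279) = -7 - 279/8 = -335/8 ≈ -41.875)
r(k) = -k**2 + 327*k/8 (r(k) = -((k**2 - 335*k/8) + k) = -(k**2 - 327*k/8) = -k**2 + 327*k/8)
r(-71 - 1*47)/7865 = ((-71 - 1*47)*(327 - 8*(-71 - 1*47))/8)/7865 = ((-71 - 47)*(327 - 8*(-71 - 47))/8)*(1/7865) = ((1/8)*(-118)*(327 - 8*(-118)))*(1/7865) = ((1/8)*(-118)*(327 + 944))*(1/7865) = ((1/8)*(-118)*1271)*(1/7865) = -74989/4*1/7865 = -74989/31460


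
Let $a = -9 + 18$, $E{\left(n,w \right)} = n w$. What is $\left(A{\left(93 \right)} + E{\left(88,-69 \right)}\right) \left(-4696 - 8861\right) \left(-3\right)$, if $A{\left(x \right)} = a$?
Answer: $-246588273$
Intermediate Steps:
$a = 9$
$A{\left(x \right)} = 9$
$\left(A{\left(93 \right)} + E{\left(88,-69 \right)}\right) \left(-4696 - 8861\right) \left(-3\right) = \left(9 + 88 \left(-69\right)\right) \left(-4696 - 8861\right) \left(-3\right) = \left(9 - 6072\right) \left(-13557\right) \left(-3\right) = \left(-6063\right) \left(-13557\right) \left(-3\right) = 82196091 \left(-3\right) = -246588273$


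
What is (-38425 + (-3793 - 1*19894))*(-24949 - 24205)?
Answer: 3053053248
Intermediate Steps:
(-38425 + (-3793 - 1*19894))*(-24949 - 24205) = (-38425 + (-3793 - 19894))*(-49154) = (-38425 - 23687)*(-49154) = -62112*(-49154) = 3053053248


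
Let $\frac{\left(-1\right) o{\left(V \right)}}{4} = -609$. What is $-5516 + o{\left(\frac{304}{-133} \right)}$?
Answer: $-3080$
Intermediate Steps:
$o{\left(V \right)} = 2436$ ($o{\left(V \right)} = \left(-4\right) \left(-609\right) = 2436$)
$-5516 + o{\left(\frac{304}{-133} \right)} = -5516 + 2436 = -3080$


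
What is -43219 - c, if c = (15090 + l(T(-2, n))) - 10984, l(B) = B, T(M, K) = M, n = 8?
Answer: -47323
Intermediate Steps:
c = 4104 (c = (15090 - 2) - 10984 = 15088 - 10984 = 4104)
-43219 - c = -43219 - 1*4104 = -43219 - 4104 = -47323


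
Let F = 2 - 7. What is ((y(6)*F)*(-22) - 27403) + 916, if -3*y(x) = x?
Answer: -26707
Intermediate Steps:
F = -5
y(x) = -x/3
((y(6)*F)*(-22) - 27403) + 916 = ((-⅓*6*(-5))*(-22) - 27403) + 916 = (-2*(-5)*(-22) - 27403) + 916 = (10*(-22) - 27403) + 916 = (-220 - 27403) + 916 = -27623 + 916 = -26707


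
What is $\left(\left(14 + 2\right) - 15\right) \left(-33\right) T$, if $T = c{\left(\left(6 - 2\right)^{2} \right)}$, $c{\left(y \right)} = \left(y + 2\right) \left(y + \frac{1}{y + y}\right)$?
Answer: $- \frac{152361}{16} \approx -9522.6$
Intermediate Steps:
$c{\left(y \right)} = \left(2 + y\right) \left(y + \frac{1}{2 y}\right)$
$T = \frac{4617}{16}$ ($T = \frac{1}{2} + \frac{1}{\left(6 - 2\right)^{2}} + \left(\left(6 - 2\right)^{2}\right)^{2} + 2 \left(6 - 2\right)^{2} = \frac{1}{2} + \frac{1}{4^{2}} + \left(4^{2}\right)^{2} + 2 \cdot 4^{2} = \frac{1}{2} + \frac{1}{16} + 16^{2} + 2 \cdot 16 = \frac{1}{2} + \frac{1}{16} + 256 + 32 = \frac{4617}{16} \approx 288.56$)
$\left(\left(14 + 2\right) - 15\right) \left(-33\right) T = \left(\left(14 + 2\right) - 15\right) \left(-33\right) \frac{4617}{16} = \left(16 - 15\right) \left(-33\right) \frac{4617}{16} = 1 \left(-33\right) \frac{4617}{16} = \left(-33\right) \frac{4617}{16} = - \frac{152361}{16}$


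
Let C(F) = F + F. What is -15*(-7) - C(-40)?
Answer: 185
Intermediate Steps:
C(F) = 2*F
-15*(-7) - C(-40) = -15*(-7) - 2*(-40) = 105 - 1*(-80) = 105 + 80 = 185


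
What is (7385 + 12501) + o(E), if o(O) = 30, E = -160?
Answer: 19916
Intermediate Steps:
(7385 + 12501) + o(E) = (7385 + 12501) + 30 = 19886 + 30 = 19916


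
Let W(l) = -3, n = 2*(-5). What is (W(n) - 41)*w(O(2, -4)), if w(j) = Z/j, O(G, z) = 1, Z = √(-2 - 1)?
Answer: -44*I*√3 ≈ -76.21*I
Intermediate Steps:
Z = I*√3 (Z = √(-3) = I*√3 ≈ 1.732*I)
n = -10
w(j) = I*√3/j (w(j) = (I*√3)/j = I*√3/j)
(W(n) - 41)*w(O(2, -4)) = (-3 - 41)*(I*√3/1) = -44*I*√3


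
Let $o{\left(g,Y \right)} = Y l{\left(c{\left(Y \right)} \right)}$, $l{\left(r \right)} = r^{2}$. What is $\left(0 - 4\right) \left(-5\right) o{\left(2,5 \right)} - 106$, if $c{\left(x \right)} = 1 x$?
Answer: $2394$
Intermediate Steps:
$c{\left(x \right)} = x$
$o{\left(g,Y \right)} = Y^{3}$ ($o{\left(g,Y \right)} = Y Y^{2} = Y^{3}$)
$\left(0 - 4\right) \left(-5\right) o{\left(2,5 \right)} - 106 = \left(0 - 4\right) \left(-5\right) 5^{3} - 106 = \left(-4\right) \left(-5\right) 125 - 106 = 20 \cdot 125 - 106 = 2500 - 106 = 2394$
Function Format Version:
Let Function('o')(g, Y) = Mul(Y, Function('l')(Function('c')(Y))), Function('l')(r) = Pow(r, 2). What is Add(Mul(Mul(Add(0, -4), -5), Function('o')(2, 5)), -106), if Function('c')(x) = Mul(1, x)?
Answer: 2394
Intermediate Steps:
Function('c')(x) = x
Function('o')(g, Y) = Pow(Y, 3) (Function('o')(g, Y) = Mul(Y, Pow(Y, 2)) = Pow(Y, 3))
Add(Mul(Mul(Add(0, -4), -5), Function('o')(2, 5)), -106) = Add(Mul(Mul(Add(0, -4), -5), Pow(5, 3)), -106) = Add(Mul(Mul(-4, -5), 125), -106) = Add(Mul(20, 125), -106) = Add(2500, -106) = 2394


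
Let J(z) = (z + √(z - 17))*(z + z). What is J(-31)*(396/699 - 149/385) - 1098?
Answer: -67546124/89705 - 3993544*I*√3/89705 ≈ -752.98 - 77.109*I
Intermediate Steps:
J(z) = 2*z*(z + √(-17 + z)) (J(z) = (z + √(-17 + z))*(2*z) = 2*z*(z + √(-17 + z)))
J(-31)*(396/699 - 149/385) - 1098 = (2*(-31)*(-31 + √(-17 - 31)))*(396/699 - 149/385) - 1098 = (2*(-31)*(-31 + √(-48)))*(396*(1/699) - 149*1/385) - 1098 = (2*(-31)*(-31 + 4*I*√3))*(132/233 - 149/385) - 1098 = (1922 - 248*I*√3)*(16103/89705) - 1098 = (30949966/89705 - 3993544*I*√3/89705) - 1098 = -67546124/89705 - 3993544*I*√3/89705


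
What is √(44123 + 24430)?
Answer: 3*√7617 ≈ 261.83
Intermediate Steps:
√(44123 + 24430) = √68553 = 3*√7617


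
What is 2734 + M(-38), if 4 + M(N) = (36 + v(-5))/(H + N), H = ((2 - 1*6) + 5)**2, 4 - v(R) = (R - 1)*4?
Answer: 100946/37 ≈ 2728.3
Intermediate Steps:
v(R) = 8 - 4*R (v(R) = 4 - (R - 1)*4 = 4 - (-1 + R)*4 = 4 - (-4 + 4*R) = 4 + (4 - 4*R) = 8 - 4*R)
H = 1 (H = ((2 - 6) + 5)**2 = (-4 + 5)**2 = 1**2 = 1)
M(N) = -4 + 64/(1 + N) (M(N) = -4 + (36 + (8 - 4*(-5)))/(1 + N) = -4 + (36 + (8 + 20))/(1 + N) = -4 + (36 + 28)/(1 + N) = -4 + 64/(1 + N))
2734 + M(-38) = 2734 + 4*(15 - 1*(-38))/(1 - 38) = 2734 + 4*(15 + 38)/(-37) = 2734 + 4*(-1/37)*53 = 2734 - 212/37 = 100946/37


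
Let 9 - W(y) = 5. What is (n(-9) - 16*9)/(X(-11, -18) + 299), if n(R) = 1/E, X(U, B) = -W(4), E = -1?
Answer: -29/59 ≈ -0.49153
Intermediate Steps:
W(y) = 4 (W(y) = 9 - 1*5 = 9 - 5 = 4)
X(U, B) = -4 (X(U, B) = -1*4 = -4)
n(R) = -1 (n(R) = 1/(-1) = -1)
(n(-9) - 16*9)/(X(-11, -18) + 299) = (-1 - 16*9)/(-4 + 299) = (-1 - 144)/295 = -145*1/295 = -29/59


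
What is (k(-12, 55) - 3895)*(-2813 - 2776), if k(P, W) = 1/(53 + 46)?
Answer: 239460084/11 ≈ 2.1769e+7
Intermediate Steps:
k(P, W) = 1/99
(k(-12, 55) - 3895)*(-2813 - 2776) = (1/99 - 3895)*(-2813 - 2776) = -385604/99*(-5589) = 239460084/11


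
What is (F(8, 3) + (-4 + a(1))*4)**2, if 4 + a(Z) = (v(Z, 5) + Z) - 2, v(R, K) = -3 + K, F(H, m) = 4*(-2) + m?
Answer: 1089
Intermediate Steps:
F(H, m) = -8 + m
a(Z) = -4 + Z (a(Z) = -4 + (((-3 + 5) + Z) - 2) = -4 + ((2 + Z) - 2) = -4 + Z)
(F(8, 3) + (-4 + a(1))*4)**2 = ((-8 + 3) + (-4 + (-4 + 1))*4)**2 = (-5 + (-4 - 3)*4)**2 = (-5 - 7*4)**2 = (-5 - 28)**2 = (-33)**2 = 1089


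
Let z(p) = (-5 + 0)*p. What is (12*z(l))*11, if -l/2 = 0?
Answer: 0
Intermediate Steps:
l = 0 (l = -2*0 = 0)
z(p) = -5*p
(12*z(l))*11 = (12*(-5*0))*11 = (12*0)*11 = 0*11 = 0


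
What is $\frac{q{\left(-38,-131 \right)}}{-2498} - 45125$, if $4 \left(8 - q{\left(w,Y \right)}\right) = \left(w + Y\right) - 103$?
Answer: $- \frac{56361163}{1249} \approx -45125.0$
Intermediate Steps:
$q{\left(w,Y \right)} = \frac{135}{4} - \frac{Y}{4} - \frac{w}{4}$ ($q{\left(w,Y \right)} = 8 - \frac{\left(w + Y\right) - 103}{4} = 8 - \frac{\left(Y + w\right) - 103}{4} = 8 - \frac{-103 + Y + w}{4} = 8 - \left(- \frac{103}{4} + \frac{Y}{4} + \frac{w}{4}\right) = \frac{135}{4} - \frac{Y}{4} - \frac{w}{4}$)
$\frac{q{\left(-38,-131 \right)}}{-2498} - 45125 = \frac{\frac{135}{4} - - \frac{131}{4} - - \frac{19}{2}}{-2498} - 45125 = \left(\frac{135}{4} + \frac{131}{4} + \frac{19}{2}\right) \left(- \frac{1}{2498}\right) - 45125 = 76 \left(- \frac{1}{2498}\right) - 45125 = - \frac{38}{1249} - 45125 = - \frac{56361163}{1249}$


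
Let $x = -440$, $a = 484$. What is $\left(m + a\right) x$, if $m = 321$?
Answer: $-354200$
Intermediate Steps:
$\left(m + a\right) x = \left(321 + 484\right) \left(-440\right) = 805 \left(-440\right) = -354200$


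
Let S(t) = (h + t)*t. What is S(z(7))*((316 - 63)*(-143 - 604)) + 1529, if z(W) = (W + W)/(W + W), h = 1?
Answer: -376453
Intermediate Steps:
z(W) = 1 (z(W) = (2*W)/((2*W)) = (2*W)*(1/(2*W)) = 1)
S(t) = t*(1 + t) (S(t) = (1 + t)*t = t*(1 + t))
S(z(7))*((316 - 63)*(-143 - 604)) + 1529 = (1*(1 + 1))*((316 - 63)*(-143 - 604)) + 1529 = (1*2)*(253*(-747)) + 1529 = 2*(-188991) + 1529 = -377982 + 1529 = -376453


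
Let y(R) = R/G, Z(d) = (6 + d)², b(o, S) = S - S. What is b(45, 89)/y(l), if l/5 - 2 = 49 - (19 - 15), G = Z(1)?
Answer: 0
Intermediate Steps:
b(o, S) = 0
G = 49 (G = (6 + 1)² = 7² = 49)
l = 235 (l = 10 + 5*(49 - (19 - 15)) = 10 + 5*(49 - 1*4) = 10 + 5*(49 - 4) = 10 + 5*45 = 10 + 225 = 235)
y(R) = R/49
b(45, 89)/y(l) = 0/(((1/49)*235)) = 0/(235/49) = 0*(49/235) = 0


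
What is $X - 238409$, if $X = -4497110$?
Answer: $-4735519$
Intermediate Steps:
$X - 238409 = -4497110 - 238409 = -4735519$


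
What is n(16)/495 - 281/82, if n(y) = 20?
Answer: -27491/8118 ≈ -3.3864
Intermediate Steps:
n(16)/495 - 281/82 = 20/495 - 281/82 = 20*(1/495) - 281*1/82 = 4/99 - 281/82 = -27491/8118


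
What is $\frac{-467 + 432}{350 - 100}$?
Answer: $- \frac{7}{50} \approx -0.14$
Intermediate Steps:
$\frac{-467 + 432}{350 - 100} = - \frac{35}{250} = \left(-35\right) \frac{1}{250} = - \frac{7}{50}$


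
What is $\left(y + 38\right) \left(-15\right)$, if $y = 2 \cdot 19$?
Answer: $-1140$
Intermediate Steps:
$y = 38$
$\left(y + 38\right) \left(-15\right) = \left(38 + 38\right) \left(-15\right) = 76 \left(-15\right) = -1140$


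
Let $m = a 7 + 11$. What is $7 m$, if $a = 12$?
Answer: $665$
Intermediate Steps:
$m = 95$ ($m = 12 \cdot 7 + 11 = 84 + 11 = 95$)
$7 m = 7 \cdot 95 = 665$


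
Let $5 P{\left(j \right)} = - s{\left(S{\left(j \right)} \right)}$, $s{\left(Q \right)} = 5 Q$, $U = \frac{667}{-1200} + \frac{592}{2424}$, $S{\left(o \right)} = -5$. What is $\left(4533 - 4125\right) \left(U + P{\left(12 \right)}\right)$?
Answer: $\frac{9659961}{5050} \approx 1912.9$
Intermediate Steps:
$U = - \frac{12589}{40400}$ ($U = 667 \left(- \frac{1}{1200}\right) + 592 \cdot \frac{1}{2424} = - \frac{667}{1200} + \frac{74}{303} = - \frac{12589}{40400} \approx -0.31161$)
$P{\left(j \right)} = 5$ ($P{\left(j \right)} = \frac{\left(-1\right) 5 \left(-5\right)}{5} = \frac{\left(-1\right) \left(-25\right)}{5} = \frac{1}{5} \cdot 25 = 5$)
$\left(4533 - 4125\right) \left(U + P{\left(12 \right)}\right) = \left(4533 - 4125\right) \left(- \frac{12589}{40400} + 5\right) = 408 \cdot \frac{189411}{40400} = \frac{9659961}{5050}$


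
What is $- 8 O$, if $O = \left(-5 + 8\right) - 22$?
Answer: $152$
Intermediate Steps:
$O = -19$ ($O = 3 - 22 = -19$)
$- 8 O = \left(-8\right) \left(-19\right) = 152$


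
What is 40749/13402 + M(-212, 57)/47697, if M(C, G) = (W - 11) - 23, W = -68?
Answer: 647412683/213078398 ≈ 3.0384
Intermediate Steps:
M(C, G) = -102 (M(C, G) = (-68 - 11) - 23 = -79 - 23 = -102)
40749/13402 + M(-212, 57)/47697 = 40749/13402 - 102/47697 = 40749*(1/13402) - 102*1/47697 = 40749/13402 - 34/15899 = 647412683/213078398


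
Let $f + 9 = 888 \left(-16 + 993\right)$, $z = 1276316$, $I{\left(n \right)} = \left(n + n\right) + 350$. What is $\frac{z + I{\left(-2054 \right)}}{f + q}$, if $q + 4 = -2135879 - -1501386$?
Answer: $\frac{212093}{38845} \approx 5.46$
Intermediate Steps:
$I{\left(n \right)} = 350 + 2 n$ ($I{\left(n \right)} = 2 n + 350 = 350 + 2 n$)
$q = -634497$ ($q = -4 - 634493 = -634497$)
$f = 867567$ ($f = -9 + 888 \left(-16 + 993\right) = -9 + 888 \cdot 977 = -9 + 867576 = 867567$)
$\frac{z + I{\left(-2054 \right)}}{f + q} = \frac{1276316 + \left(350 + 2 \left(-2054\right)\right)}{867567 - 634497} = \frac{1276316 + \left(350 - 4108\right)}{233070} = \left(1276316 - 3758\right) \frac{1}{233070} = 1272558 \cdot \frac{1}{233070} = \frac{212093}{38845}$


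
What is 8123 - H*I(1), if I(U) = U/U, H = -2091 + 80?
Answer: 10134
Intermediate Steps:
H = -2011
I(U) = 1
8123 - H*I(1) = 8123 - (-2011) = 8123 - 1*(-2011) = 8123 + 2011 = 10134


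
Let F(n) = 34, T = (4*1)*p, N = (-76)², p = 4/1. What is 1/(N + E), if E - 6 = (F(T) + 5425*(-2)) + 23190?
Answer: 1/18156 ≈ 5.5078e-5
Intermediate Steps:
p = 4 (p = 4*1 = 4)
N = 5776
T = 16 (T = (4*1)*4 = 4*4 = 16)
E = 12380 (E = 6 + ((34 + 5425*(-2)) + 23190) = 6 + ((34 - 10850) + 23190) = 6 + (-10816 + 23190) = 6 + 12374 = 12380)
1/(N + E) = 1/(5776 + 12380) = 1/18156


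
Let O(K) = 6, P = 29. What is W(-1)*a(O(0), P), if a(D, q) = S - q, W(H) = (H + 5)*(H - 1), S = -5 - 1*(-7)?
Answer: 216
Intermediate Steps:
S = 2 (S = -5 + 7 = 2)
W(H) = (-1 + H)*(5 + H) (W(H) = (5 + H)*(-1 + H) = (-1 + H)*(5 + H))
a(D, q) = 2 - q
W(-1)*a(O(0), P) = (-5 + (-1)² + 4*(-1))*(2 - 1*29) = (-5 + 1 - 4)*(2 - 29) = -8*(-27) = 216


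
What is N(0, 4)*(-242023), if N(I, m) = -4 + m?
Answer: 0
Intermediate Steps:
N(0, 4)*(-242023) = (-4 + 4)*(-242023) = 0*(-242023) = 0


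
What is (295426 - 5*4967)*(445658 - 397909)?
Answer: 12920449659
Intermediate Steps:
(295426 - 5*4967)*(445658 - 397909) = (295426 - 24835)*47749 = 270591*47749 = 12920449659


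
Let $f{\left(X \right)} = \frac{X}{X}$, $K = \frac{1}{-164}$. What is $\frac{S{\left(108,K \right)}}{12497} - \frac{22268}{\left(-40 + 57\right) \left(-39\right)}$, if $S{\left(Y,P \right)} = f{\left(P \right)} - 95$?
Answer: $\frac{278220874}{8285511} \approx 33.579$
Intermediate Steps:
$K = - \frac{1}{164} \approx -0.0060976$
$f{\left(X \right)} = 1$
$S{\left(Y,P \right)} = -94$ ($S{\left(Y,P \right)} = 1 - 95 = -94$)
$\frac{S{\left(108,K \right)}}{12497} - \frac{22268}{\left(-40 + 57\right) \left(-39\right)} = - \frac{94}{12497} - \frac{22268}{\left(-40 + 57\right) \left(-39\right)} = \left(-94\right) \frac{1}{12497} - \frac{22268}{17 \left(-39\right)} = - \frac{94}{12497} - \frac{22268}{-663} = - \frac{94}{12497} - - \frac{22268}{663} = - \frac{94}{12497} + \frac{22268}{663} = \frac{278220874}{8285511}$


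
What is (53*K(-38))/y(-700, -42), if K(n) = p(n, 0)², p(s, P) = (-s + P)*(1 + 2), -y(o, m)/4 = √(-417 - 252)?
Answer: 57399*I*√669/223 ≈ 6657.5*I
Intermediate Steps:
y(o, m) = -4*I*√669 (y(o, m) = -4*√(-417 - 252) = -4*I*√669)
p(s, P) = -3*s + 3*P (p(s, P) = (P - s)*3 = -3*s + 3*P)
K(n) = 9*n² (K(n) = (-3*n + 3*0)² = (-3*n + 0)² = (-3*n)² = 9*n²)
(53*K(-38))/y(-700, -42) = (53*(9*(-38)²))/((-4*I*√669)) = (53*(9*1444))*(I*√669/2676) = (53*12996)*(I*√669/2676) = 688788*(I*√669/2676) = 57399*I*√669/223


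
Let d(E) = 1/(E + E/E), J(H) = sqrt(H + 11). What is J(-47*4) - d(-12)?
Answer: 1/11 + I*sqrt(177) ≈ 0.090909 + 13.304*I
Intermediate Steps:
J(H) = sqrt(11 + H)
d(E) = 1/(1 + E) (d(E) = 1/(E + 1) = 1/(1 + E))
J(-47*4) - d(-12) = sqrt(11 - 47*4) - 1/(1 - 12) = sqrt(11 - 188) - 1/(-11) = sqrt(-177) - 1*(-1/11) = I*sqrt(177) + 1/11 = 1/11 + I*sqrt(177)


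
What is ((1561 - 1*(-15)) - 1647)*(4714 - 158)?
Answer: -323476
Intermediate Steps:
((1561 - 1*(-15)) - 1647)*(4714 - 158) = ((1561 + 15) - 1647)*4556 = (1576 - 1647)*4556 = -71*4556 = -323476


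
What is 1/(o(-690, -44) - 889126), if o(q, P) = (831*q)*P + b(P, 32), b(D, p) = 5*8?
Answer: 1/24340074 ≈ 4.1084e-8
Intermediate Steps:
b(D, p) = 40
o(q, P) = 40 + 831*P*q (o(q, P) = (831*q)*P + 40 = 831*P*q + 40 = 40 + 831*P*q)
1/(o(-690, -44) - 889126) = 1/((40 + 831*(-44)*(-690)) - 889126) = 1/((40 + 25229160) - 889126) = 1/(25229200 - 889126) = 1/24340074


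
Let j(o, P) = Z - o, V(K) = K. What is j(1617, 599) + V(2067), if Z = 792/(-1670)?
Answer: 375354/835 ≈ 449.53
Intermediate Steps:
Z = -396/835 (Z = 792*(-1/1670) = -396/835 ≈ -0.47425)
j(o, P) = -396/835 - o
j(1617, 599) + V(2067) = (-396/835 - 1*1617) + 2067 = (-396/835 - 1617) + 2067 = -1350591/835 + 2067 = 375354/835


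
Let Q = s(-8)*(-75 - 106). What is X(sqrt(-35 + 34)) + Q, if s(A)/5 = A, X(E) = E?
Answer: 7240 + I ≈ 7240.0 + 1.0*I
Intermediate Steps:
s(A) = 5*A
Q = 7240 (Q = (5*(-8))*(-75 - 106) = -40*(-181) = 7240)
X(sqrt(-35 + 34)) + Q = sqrt(-35 + 34) + 7240 = sqrt(-1) + 7240 = I + 7240 = 7240 + I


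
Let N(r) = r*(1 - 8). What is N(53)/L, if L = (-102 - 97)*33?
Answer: 371/6567 ≈ 0.056495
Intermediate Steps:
N(r) = -7*r (N(r) = r*(-7) = -7*r)
L = -6567 (L = -199*33 = -6567)
N(53)/L = -7*53/(-6567) = -371*(-1/6567) = 371/6567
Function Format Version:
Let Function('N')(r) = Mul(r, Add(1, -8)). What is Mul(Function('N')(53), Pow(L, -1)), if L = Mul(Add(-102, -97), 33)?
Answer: Rational(371, 6567) ≈ 0.056495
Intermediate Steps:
Function('N')(r) = Mul(-7, r) (Function('N')(r) = Mul(r, -7) = Mul(-7, r))
L = -6567 (L = Mul(-199, 33) = -6567)
Mul(Function('N')(53), Pow(L, -1)) = Mul(Mul(-7, 53), Pow(-6567, -1)) = Mul(-371, Rational(-1, 6567)) = Rational(371, 6567)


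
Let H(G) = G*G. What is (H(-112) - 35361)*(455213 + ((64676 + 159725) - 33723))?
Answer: -14737294947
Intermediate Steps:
H(G) = G**2
(H(-112) - 35361)*(455213 + ((64676 + 159725) - 33723)) = ((-112)**2 - 35361)*(455213 + ((64676 + 159725) - 33723)) = (12544 - 35361)*(455213 + (224401 - 33723)) = -22817*(455213 + 190678) = -22817*645891 = -14737294947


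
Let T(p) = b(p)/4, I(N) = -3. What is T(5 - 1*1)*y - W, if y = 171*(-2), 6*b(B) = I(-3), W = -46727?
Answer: 187079/4 ≈ 46770.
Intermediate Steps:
b(B) = -½ (b(B) = (⅙)*(-3) = -½)
T(p) = -⅛ (T(p) = -½/4 = -½*¼ = -⅛)
y = -342
T(5 - 1*1)*y - W = -⅛*(-342) - 1*(-46727) = 171/4 + 46727 = 187079/4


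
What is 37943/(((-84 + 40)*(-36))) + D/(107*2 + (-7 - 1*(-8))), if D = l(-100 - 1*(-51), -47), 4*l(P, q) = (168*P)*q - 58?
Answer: 161348761/340560 ≈ 473.77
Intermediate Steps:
l(P, q) = -29/2 + 42*P*q (l(P, q) = ((168*P)*q - 58)/4 = (168*P*q - 58)/4 = (-58 + 168*P*q)/4 = -29/2 + 42*P*q)
D = 193423/2 (D = -29/2 + 42*(-100 - 1*(-51))*(-47) = -29/2 + 42*(-100 + 51)*(-47) = -29/2 + 42*(-49)*(-47) = -29/2 + 96726 = 193423/2 ≈ 96712.)
37943/(((-84 + 40)*(-36))) + D/(107*2 + (-7 - 1*(-8))) = 37943/(((-84 + 40)*(-36))) + 193423/(2*(107*2 + (-7 - 1*(-8)))) = 37943/((-44*(-36))) + 193423/(2*(214 + (-7 + 8))) = 37943/1584 + 193423/(2*(214 + 1)) = 37943*(1/1584) + (193423/2)/215 = 37943/1584 + (193423/2)*(1/215) = 37943/1584 + 193423/430 = 161348761/340560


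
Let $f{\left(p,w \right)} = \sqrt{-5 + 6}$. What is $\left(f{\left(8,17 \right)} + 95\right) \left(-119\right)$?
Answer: $-11424$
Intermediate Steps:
$f{\left(p,w \right)} = 1$ ($f{\left(p,w \right)} = \sqrt{1} = 1$)
$\left(f{\left(8,17 \right)} + 95\right) \left(-119\right) = \left(1 + 95\right) \left(-119\right) = 96 \left(-119\right) = -11424$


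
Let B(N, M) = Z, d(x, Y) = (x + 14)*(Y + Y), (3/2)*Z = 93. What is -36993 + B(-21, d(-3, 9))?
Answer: -36931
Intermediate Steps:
Z = 62 (Z = (⅔)*93 = 62)
d(x, Y) = 2*Y*(14 + x) (d(x, Y) = (14 + x)*(2*Y) = 2*Y*(14 + x))
B(N, M) = 62
-36993 + B(-21, d(-3, 9)) = -36993 + 62 = -36931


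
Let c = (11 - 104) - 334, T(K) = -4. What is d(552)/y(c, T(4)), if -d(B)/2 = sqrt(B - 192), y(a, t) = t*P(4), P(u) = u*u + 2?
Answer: sqrt(10)/6 ≈ 0.52705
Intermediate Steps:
P(u) = 2 + u**2 (P(u) = u**2 + 2 = 2 + u**2)
c = -427 (c = -93 - 334 = -427)
y(a, t) = 18*t (y(a, t) = t*(2 + 4**2) = t*(2 + 16) = t*18 = 18*t)
d(B) = -2*sqrt(-192 + B) (d(B) = -2*sqrt(B - 192) = -2*sqrt(-192 + B))
d(552)/y(c, T(4)) = (-2*sqrt(-192 + 552))/((18*(-4))) = -12*sqrt(10)/(-72) = -12*sqrt(10)*(-1/72) = sqrt(10)/6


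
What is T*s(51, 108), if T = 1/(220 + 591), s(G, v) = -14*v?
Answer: -1512/811 ≈ -1.8644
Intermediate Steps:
T = 1/811 ≈ 0.0012330
T*s(51, 108) = (-14*108)/811 = (1/811)*(-1512) = -1512/811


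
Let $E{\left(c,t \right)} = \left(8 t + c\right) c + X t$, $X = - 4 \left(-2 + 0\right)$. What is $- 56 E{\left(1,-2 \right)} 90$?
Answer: $156240$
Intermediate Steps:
$X = 8$ ($X = \left(-4\right) \left(-2\right) = 8$)
$E{\left(c,t \right)} = 8 t + c \left(c + 8 t\right)$ ($E{\left(c,t \right)} = \left(8 t + c\right) c + 8 t = \left(c + 8 t\right) c + 8 t = c \left(c + 8 t\right) + 8 t = 8 t + c \left(c + 8 t\right)$)
$- 56 E{\left(1,-2 \right)} 90 = - 56 \left(1^{2} + 8 \left(-2\right) + 8 \cdot 1 \left(-2\right)\right) 90 = - 56 \left(1 - 16 - 16\right) 90 = \left(-56\right) \left(-31\right) 90 = 1736 \cdot 90 = 156240$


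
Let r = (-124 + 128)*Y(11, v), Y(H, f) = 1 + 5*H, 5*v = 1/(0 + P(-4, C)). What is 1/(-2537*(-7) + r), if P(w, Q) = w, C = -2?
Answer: 1/17983 ≈ 5.5608e-5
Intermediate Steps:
v = -1/20 (v = 1/(5*(0 - 4)) = (⅕)/(-4) = (⅕)*(-¼) = -1/20 ≈ -0.050000)
r = 224 (r = (-124 + 128)*(1 + 5*11) = 4*(1 + 55) = 4*56 = 224)
1/(-2537*(-7) + r) = 1/(-2537*(-7) + 224) = 1/(17759 + 224) = 1/17983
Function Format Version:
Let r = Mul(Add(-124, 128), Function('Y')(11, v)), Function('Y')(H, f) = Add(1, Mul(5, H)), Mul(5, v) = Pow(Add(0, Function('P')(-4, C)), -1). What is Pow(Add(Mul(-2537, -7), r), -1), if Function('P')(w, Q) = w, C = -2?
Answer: Rational(1, 17983) ≈ 5.5608e-5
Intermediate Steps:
v = Rational(-1, 20) (v = Mul(Rational(1, 5), Pow(Add(0, -4), -1)) = Mul(Rational(1, 5), Pow(-4, -1)) = Mul(Rational(1, 5), Rational(-1, 4)) = Rational(-1, 20) ≈ -0.050000)
r = 224 (r = Mul(Add(-124, 128), Add(1, Mul(5, 11))) = Mul(4, Add(1, 55)) = Mul(4, 56) = 224)
Pow(Add(Mul(-2537, -7), r), -1) = Pow(Add(Mul(-2537, -7), 224), -1) = Pow(Add(17759, 224), -1) = Pow(17983, -1) = Rational(1, 17983)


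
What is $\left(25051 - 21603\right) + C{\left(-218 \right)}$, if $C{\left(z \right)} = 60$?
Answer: $3508$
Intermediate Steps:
$\left(25051 - 21603\right) + C{\left(-218 \right)} = \left(25051 - 21603\right) + 60 = 3448 + 60 = 3508$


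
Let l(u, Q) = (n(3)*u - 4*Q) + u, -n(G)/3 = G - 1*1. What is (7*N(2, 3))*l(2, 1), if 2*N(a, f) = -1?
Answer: 49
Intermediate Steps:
n(G) = 3 - 3*G (n(G) = -3*(G - 1*1) = -3*(G - 1) = -3*(-1 + G) = 3 - 3*G)
N(a, f) = -½ (N(a, f) = (½)*(-1) = -½)
l(u, Q) = -5*u - 4*Q (l(u, Q) = ((3 - 3*3)*u - 4*Q) + u = ((3 - 9)*u - 4*Q) + u = (-6*u - 4*Q) + u = -5*u - 4*Q)
(7*N(2, 3))*l(2, 1) = (7*(-½))*(-5*2 - 4*1) = -7*(-10 - 4)/2 = -7/2*(-14) = 49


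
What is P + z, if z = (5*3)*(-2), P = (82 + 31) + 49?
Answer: 132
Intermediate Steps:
P = 162 (P = 113 + 49 = 162)
z = -30 (z = 15*(-2) = -30)
P + z = 162 - 30 = 132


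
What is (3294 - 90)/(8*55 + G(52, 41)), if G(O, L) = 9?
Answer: 3204/449 ≈ 7.1359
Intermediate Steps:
(3294 - 90)/(8*55 + G(52, 41)) = (3294 - 90)/(8*55 + 9) = 3204/(440 + 9) = 3204/449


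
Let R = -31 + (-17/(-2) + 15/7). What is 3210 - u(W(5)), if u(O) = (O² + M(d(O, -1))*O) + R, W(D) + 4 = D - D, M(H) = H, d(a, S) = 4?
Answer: 45225/14 ≈ 3230.4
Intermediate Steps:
R = -285/14 (R = -31 + (-17*(-½) + 15*(⅐)) = -31 + (17/2 + 15/7) = -31 + 149/14 = -285/14 ≈ -20.357)
W(D) = -4 (W(D) = -4 + (D - D) = -4 + 0 = -4)
u(O) = -285/14 + O² + 4*O (u(O) = (O² + 4*O) - 285/14 = -285/14 + O² + 4*O)
3210 - u(W(5)) = 3210 - (-285/14 + (-4)² + 4*(-4)) = 3210 - (-285/14 + 16 - 16) = 3210 - 1*(-285/14) = 3210 + 285/14 = 45225/14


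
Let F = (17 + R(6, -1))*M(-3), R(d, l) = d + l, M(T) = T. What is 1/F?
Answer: -1/66 ≈ -0.015152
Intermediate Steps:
F = -66 (F = (17 + (6 - 1))*(-3) = (17 + 5)*(-3) = 22*(-3) = -66)
1/F = 1/(-66) = -1/66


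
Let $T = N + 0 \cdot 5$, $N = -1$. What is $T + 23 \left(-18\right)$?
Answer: $-415$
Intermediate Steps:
$T = -1$ ($T = -1 + 0 \cdot 5 = -1 + 0 = -1$)
$T + 23 \left(-18\right) = -1 + 23 \left(-18\right) = -1 - 414 = -415$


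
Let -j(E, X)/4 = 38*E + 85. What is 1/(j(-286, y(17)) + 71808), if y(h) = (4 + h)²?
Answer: 1/114940 ≈ 8.7002e-6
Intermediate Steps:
j(E, X) = -340 - 152*E (j(E, X) = -4*(38*E + 85) = -4*(85 + 38*E) = -340 - 152*E)
1/(j(-286, y(17)) + 71808) = 1/((-340 - 152*(-286)) + 71808) = 1/((-340 + 43472) + 71808) = 1/(43132 + 71808) = 1/114940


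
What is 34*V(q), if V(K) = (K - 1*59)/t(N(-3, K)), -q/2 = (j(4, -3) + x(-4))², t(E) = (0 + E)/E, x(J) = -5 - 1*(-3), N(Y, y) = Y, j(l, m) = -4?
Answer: -4454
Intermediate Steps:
x(J) = -2 (x(J) = -5 + 3 = -2)
t(E) = 1 (t(E) = E/E = 1)
q = -72 (q = -2*(-4 - 2)² = -2*(-6)² = -2*36 = -72)
V(K) = -59 + K (V(K) = (K - 1*59)/1 = (K - 59)*1 = (-59 + K)*1 = -59 + K)
34*V(q) = 34*(-59 - 72) = 34*(-131) = -4454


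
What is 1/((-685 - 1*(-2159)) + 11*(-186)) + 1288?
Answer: 736735/572 ≈ 1288.0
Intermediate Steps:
1/((-685 - 1*(-2159)) + 11*(-186)) + 1288 = 1/((-685 + 2159) - 2046) + 1288 = 1/(1474 - 2046) + 1288 = 1/(-572) + 1288 = -1/572 + 1288 = 736735/572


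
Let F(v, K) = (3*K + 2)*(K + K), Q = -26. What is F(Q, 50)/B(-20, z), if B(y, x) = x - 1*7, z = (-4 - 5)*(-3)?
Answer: 760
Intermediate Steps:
z = 27 (z = -9*(-3) = 27)
B(y, x) = -7 + x (B(y, x) = x - 7 = -7 + x)
F(v, K) = 2*K*(2 + 3*K) (F(v, K) = (2 + 3*K)*(2*K) = 2*K*(2 + 3*K))
F(Q, 50)/B(-20, z) = (2*50*(2 + 3*50))/(-7 + 27) = (2*50*(2 + 150))/20 = (2*50*152)*(1/20) = 15200*(1/20) = 760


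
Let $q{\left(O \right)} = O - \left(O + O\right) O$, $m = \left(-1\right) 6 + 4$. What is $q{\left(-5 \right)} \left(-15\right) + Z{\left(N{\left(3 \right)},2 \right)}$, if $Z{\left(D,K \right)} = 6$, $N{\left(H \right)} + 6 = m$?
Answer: $831$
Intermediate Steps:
$m = -2$ ($m = -6 + 4 = -2$)
$N{\left(H \right)} = -8$ ($N{\left(H \right)} = -6 - 2 = -8$)
$q{\left(O \right)} = O - 2 O^{2}$ ($q{\left(O \right)} = O - 2 O O = O - 2 O^{2}$)
$q{\left(-5 \right)} \left(-15\right) + Z{\left(N{\left(3 \right)},2 \right)} = - 5 \left(1 - -10\right) \left(-15\right) + 6 = - 5 \left(1 + 10\right) \left(-15\right) + 6 = \left(-5\right) 11 \left(-15\right) + 6 = \left(-55\right) \left(-15\right) + 6 = 825 + 6 = 831$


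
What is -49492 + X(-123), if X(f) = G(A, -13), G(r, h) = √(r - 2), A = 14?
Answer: -49492 + 2*√3 ≈ -49489.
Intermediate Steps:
G(r, h) = √(-2 + r)
X(f) = 2*√3 (X(f) = √(-2 + 14) = √12 = 2*√3)
-49492 + X(-123) = -49492 + 2*√3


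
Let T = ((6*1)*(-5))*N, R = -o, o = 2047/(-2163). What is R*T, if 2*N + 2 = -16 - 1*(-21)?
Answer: -30705/721 ≈ -42.587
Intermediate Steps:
o = -2047/2163 (o = 2047*(-1/2163) = -2047/2163 ≈ -0.94637)
N = 3/2 (N = -1 + (-16 - 1*(-21))/2 = -1 + (-16 + 21)/2 = -1 + (½)*5 = -1 + 5/2 = 3/2 ≈ 1.5000)
R = 2047/2163 (R = -1*(-2047/2163) = 2047/2163 ≈ 0.94637)
T = -45 (T = ((6*1)*(-5))*(3/2) = (6*(-5))*(3/2) = -30*3/2 = -45)
R*T = (2047/2163)*(-45) = -30705/721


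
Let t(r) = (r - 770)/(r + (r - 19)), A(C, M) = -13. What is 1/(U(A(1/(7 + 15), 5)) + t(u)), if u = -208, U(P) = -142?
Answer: -145/20264 ≈ -0.0071555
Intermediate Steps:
t(r) = (-770 + r)/(-19 + 2*r) (t(r) = (-770 + r)/(r + (-19 + r)) = (-770 + r)/(-19 + 2*r))
1/(U(A(1/(7 + 15), 5)) + t(u)) = 1/(-142 + (-770 - 208)/(-19 + 2*(-208))) = 1/(-142 - 978/(-19 - 416)) = 1/(-142 - 978/(-435)) = 1/(-142 - 1/435*(-978)) = 1/(-142 + 326/145) = 1/(-20264/145) = -145/20264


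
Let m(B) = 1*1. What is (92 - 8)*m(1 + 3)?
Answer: 84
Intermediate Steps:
m(B) = 1
(92 - 8)*m(1 + 3) = (92 - 8)*1 = 84*1 = 84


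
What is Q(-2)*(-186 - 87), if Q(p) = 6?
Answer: -1638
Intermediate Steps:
Q(-2)*(-186 - 87) = 6*(-186 - 87) = 6*(-273) = -1638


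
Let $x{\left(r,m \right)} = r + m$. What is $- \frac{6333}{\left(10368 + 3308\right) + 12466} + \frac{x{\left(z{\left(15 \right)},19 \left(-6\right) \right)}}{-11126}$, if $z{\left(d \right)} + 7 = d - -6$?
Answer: $- \frac{11307793}{48475982} \approx -0.23327$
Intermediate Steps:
$z{\left(d \right)} = -1 + d$ ($z{\left(d \right)} = -7 + \left(d - -6\right) = -7 + \left(d + 6\right) = -7 + \left(6 + d\right) = -1 + d$)
$x{\left(r,m \right)} = m + r$
$- \frac{6333}{\left(10368 + 3308\right) + 12466} + \frac{x{\left(z{\left(15 \right)},19 \left(-6\right) \right)}}{-11126} = - \frac{6333}{\left(10368 + 3308\right) + 12466} + \frac{19 \left(-6\right) + \left(-1 + 15\right)}{-11126} = - \frac{6333}{13676 + 12466} + \left(-114 + 14\right) \left(- \frac{1}{11126}\right) = - \frac{6333}{26142} - - \frac{50}{5563} = \left(-6333\right) \frac{1}{26142} + \frac{50}{5563} = - \frac{2111}{8714} + \frac{50}{5563} = - \frac{11307793}{48475982}$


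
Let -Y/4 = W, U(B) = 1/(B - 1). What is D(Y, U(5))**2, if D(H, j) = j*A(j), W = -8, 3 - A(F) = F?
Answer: 121/256 ≈ 0.47266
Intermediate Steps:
A(F) = 3 - F
U(B) = 1/(-1 + B)
Y = 32 (Y = -4*(-8) = 32)
D(H, j) = j*(3 - j)
D(Y, U(5))**2 = ((3 - 1/(-1 + 5))/(-1 + 5))**2 = ((3 - 1/4)/4)**2 = ((1/4)*(11/4))**2 = (11/16)**2 = 121/256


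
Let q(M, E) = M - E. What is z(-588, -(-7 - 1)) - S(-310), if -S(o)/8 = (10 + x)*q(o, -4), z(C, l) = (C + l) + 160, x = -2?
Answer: -20004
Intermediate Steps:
z(C, l) = 160 + C + l
S(o) = -256 - 64*o (S(o) = -8*(10 - 2)*(o - 1*(-4)) = -64*(o + 4) = -64*(4 + o) = -8*(32 + 8*o) = -256 - 64*o)
z(-588, -(-7 - 1)) - S(-310) = (160 - 588 - (-7 - 1)) - (-256 - 64*(-310)) = (160 - 588 - 1*(-8)) - (-256 + 19840) = (160 - 588 + 8) - 1*19584 = -420 - 19584 = -20004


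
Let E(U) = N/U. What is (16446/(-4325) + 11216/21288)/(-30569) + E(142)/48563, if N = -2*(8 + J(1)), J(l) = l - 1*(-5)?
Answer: 11369116928258/110276605537733775 ≈ 0.00010310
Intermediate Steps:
J(l) = 5 + l (J(l) = l + 5 = 5 + l)
N = -28 (N = -2*(8 + (5 + 1)) = -2*(8 + 6) = -2*14 = -28)
E(U) = -28/U
(16446/(-4325) + 11216/21288)/(-30569) + E(142)/48563 = (16446/(-4325) + 11216/21288)/(-30569) - 28/142/48563 = (16446*(-1/4325) + 11216*(1/21288))*(-1/30569) - 28*1/142*(1/48563) = (-16446/4325 + 1402/2661)*(-1/30569) - 14/71*1/48563 = -37699156/11508825*(-1/30569) - 14/3447973 = 3427196/31983024675 - 14/3447973 = 11369116928258/110276605537733775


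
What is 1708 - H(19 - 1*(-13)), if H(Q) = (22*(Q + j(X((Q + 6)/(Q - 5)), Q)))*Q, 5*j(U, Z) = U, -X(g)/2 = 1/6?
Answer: -311596/15 ≈ -20773.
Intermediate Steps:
X(g) = -1/3 (X(g) = -2/6 = -2*1/6 = -1/3)
j(U, Z) = U/5
H(Q) = Q*(-22/15 + 22*Q) (H(Q) = (22*(Q + (1/5)*(-1/3)))*Q = (22*(Q - 1/15))*Q = (22*(-1/15 + Q))*Q = (-22/15 + 22*Q)*Q = Q*(-22/15 + 22*Q))
1708 - H(19 - 1*(-13)) = 1708 - 22*(19 - 1*(-13))*(-1 + 15*(19 - 1*(-13)))/15 = 1708 - 22*(19 + 13)*(-1 + 15*(19 + 13))/15 = 1708 - 22*32*(-1 + 15*32)/15 = 1708 - 22*32*(-1 + 480)/15 = 1708 - 22*32*479/15 = 1708 - 1*337216/15 = 1708 - 337216/15 = -311596/15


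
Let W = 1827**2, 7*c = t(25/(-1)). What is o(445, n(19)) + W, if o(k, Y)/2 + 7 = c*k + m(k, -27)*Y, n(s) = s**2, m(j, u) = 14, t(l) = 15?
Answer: 23449511/7 ≈ 3.3499e+6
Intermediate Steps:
c = 15/7 (c = (1/7)*15 = 15/7 ≈ 2.1429)
o(k, Y) = -14 + 28*Y + 30*k/7 (o(k, Y) = -14 + 2*(15*k/7 + 14*Y) = -14 + 2*(14*Y + 15*k/7) = -14 + (28*Y + 30*k/7) = -14 + 28*Y + 30*k/7)
W = 3337929
o(445, n(19)) + W = (-14 + 28*19**2 + (30/7)*445) + 3337929 = (-14 + 28*361 + 13350/7) + 3337929 = (-14 + 10108 + 13350/7) + 3337929 = 84008/7 + 3337929 = 23449511/7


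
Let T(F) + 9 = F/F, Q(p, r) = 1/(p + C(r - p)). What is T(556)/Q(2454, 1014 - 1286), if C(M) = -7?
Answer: -19576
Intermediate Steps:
Q(p, r) = 1/(-7 + p) (Q(p, r) = 1/(p - 7) = 1/(-7 + p))
T(F) = -8 (T(F) = -9 + F/F = -9 + 1 = -8)
T(556)/Q(2454, 1014 - 1286) = -8/(1/(-7 + 2454)) = -8/(1/2447) = -8/1/2447 = -8*2447 = -19576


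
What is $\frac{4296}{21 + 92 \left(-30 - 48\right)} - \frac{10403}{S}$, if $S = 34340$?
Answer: $- \frac{146507}{162180} \approx -0.90336$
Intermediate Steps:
$\frac{4296}{21 + 92 \left(-30 - 48\right)} - \frac{10403}{S} = \frac{4296}{21 + 92 \left(-30 - 48\right)} - \frac{10403}{34340} = \frac{4296}{21 + 92 \left(-78\right)} - \frac{103}{340} = \frac{4296}{21 - 7176} - \frac{103}{340} = \frac{4296}{-7155} - \frac{103}{340} = 4296 \left(- \frac{1}{7155}\right) - \frac{103}{340} = - \frac{1432}{2385} - \frac{103}{340} = - \frac{146507}{162180}$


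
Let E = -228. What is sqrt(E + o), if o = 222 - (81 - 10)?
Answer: I*sqrt(77) ≈ 8.775*I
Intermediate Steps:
o = 151 (o = 222 - 1*71 = 222 - 71 = 151)
sqrt(E + o) = sqrt(-228 + 151) = sqrt(-77) = I*sqrt(77)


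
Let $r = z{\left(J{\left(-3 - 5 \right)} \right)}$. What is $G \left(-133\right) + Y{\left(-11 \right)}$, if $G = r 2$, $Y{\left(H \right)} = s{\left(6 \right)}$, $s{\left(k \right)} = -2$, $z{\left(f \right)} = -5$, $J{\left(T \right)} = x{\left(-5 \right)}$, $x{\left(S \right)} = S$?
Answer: $1328$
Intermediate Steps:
$J{\left(T \right)} = -5$
$Y{\left(H \right)} = -2$
$r = -5$
$G = -10$ ($G = \left(-5\right) 2 = -10$)
$G \left(-133\right) + Y{\left(-11 \right)} = \left(-10\right) \left(-133\right) - 2 = 1330 - 2 = 1328$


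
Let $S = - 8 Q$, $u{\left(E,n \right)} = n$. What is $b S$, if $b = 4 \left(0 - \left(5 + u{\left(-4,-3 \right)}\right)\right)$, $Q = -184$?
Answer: $-11776$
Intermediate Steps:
$b = -8$ ($b = 4 \left(0 - 2\right) = 4 \left(-2\right) = -8$)
$S = 1472$ ($S = \left(-8\right) \left(-184\right) = 1472$)
$b S = \left(-8\right) 1472 = -11776$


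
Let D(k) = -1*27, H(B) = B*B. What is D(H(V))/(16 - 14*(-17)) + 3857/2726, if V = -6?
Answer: 7811/5969 ≈ 1.3086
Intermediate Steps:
H(B) = B²
D(k) = -27
D(H(V))/(16 - 14*(-17)) + 3857/2726 = -27/(16 - 14*(-17)) + 3857/2726 = -27/(16 + 238) + 3857*(1/2726) = -27/254 + 133/94 = 7811/5969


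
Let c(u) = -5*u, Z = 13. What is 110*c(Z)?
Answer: -7150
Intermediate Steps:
110*c(Z) = 110*(-5*13) = 110*(-65) = -7150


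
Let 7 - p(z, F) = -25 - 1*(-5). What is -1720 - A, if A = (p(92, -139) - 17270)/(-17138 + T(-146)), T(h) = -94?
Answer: -29656283/17232 ≈ -1721.0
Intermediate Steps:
p(z, F) = 27 (p(z, F) = 7 - (-25 - 1*(-5)) = 7 - (-25 + 5) = 7 - 1*(-20) = 7 + 20 = 27)
A = 17243/17232 (A = (27 - 17270)/(-17138 - 94) = -17243/(-17232) = -17243*(-1/17232) = 17243/17232 ≈ 1.0006)
-1720 - A = -1720 - 1*17243/17232 = -1720 - 17243/17232 = -29656283/17232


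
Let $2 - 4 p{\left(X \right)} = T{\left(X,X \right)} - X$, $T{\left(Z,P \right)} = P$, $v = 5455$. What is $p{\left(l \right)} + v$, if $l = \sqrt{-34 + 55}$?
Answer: $\frac{10911}{2} \approx 5455.5$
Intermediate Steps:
$l = \sqrt{21} \approx 4.5826$
$p{\left(X \right)} = \frac{1}{2}$ ($p{\left(X \right)} = \frac{1}{2} - \frac{X - X}{4} = \frac{1}{2} - 0 = \frac{1}{2} + 0 = \frac{1}{2}$)
$p{\left(l \right)} + v = \frac{1}{2} + 5455 = \frac{10911}{2}$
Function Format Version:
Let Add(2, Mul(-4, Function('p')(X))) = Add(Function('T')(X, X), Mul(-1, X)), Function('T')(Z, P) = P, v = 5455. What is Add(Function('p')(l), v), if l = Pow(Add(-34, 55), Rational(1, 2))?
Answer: Rational(10911, 2) ≈ 5455.5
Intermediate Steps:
l = Pow(21, Rational(1, 2)) ≈ 4.5826
Function('p')(X) = Rational(1, 2) (Function('p')(X) = Add(Rational(1, 2), Mul(Rational(-1, 4), Add(X, Mul(-1, X)))) = Add(Rational(1, 2), Mul(Rational(-1, 4), 0)) = Add(Rational(1, 2), 0) = Rational(1, 2))
Add(Function('p')(l), v) = Add(Rational(1, 2), 5455) = Rational(10911, 2)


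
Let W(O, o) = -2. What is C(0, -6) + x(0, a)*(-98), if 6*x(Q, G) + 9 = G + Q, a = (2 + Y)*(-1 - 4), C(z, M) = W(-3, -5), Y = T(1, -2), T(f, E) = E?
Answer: 145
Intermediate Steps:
Y = -2
C(z, M) = -2
a = 0 (a = (2 - 2)*(-1 - 4) = 0*(-5) = 0)
x(Q, G) = -3/2 + G/6 + Q/6 (x(Q, G) = -3/2 + (G + Q)/6 = -3/2 + (G/6 + Q/6) = -3/2 + G/6 + Q/6)
C(0, -6) + x(0, a)*(-98) = -2 + (-3/2 + (⅙)*0 + (⅙)*0)*(-98) = -2 + (-3/2 + 0 + 0)*(-98) = -2 - 3/2*(-98) = -2 + 147 = 145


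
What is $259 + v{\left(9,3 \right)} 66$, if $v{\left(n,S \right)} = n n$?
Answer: $5605$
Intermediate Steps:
$v{\left(n,S \right)} = n^{2}$
$259 + v{\left(9,3 \right)} 66 = 259 + 9^{2} \cdot 66 = 259 + 81 \cdot 66 = 259 + 5346 = 5605$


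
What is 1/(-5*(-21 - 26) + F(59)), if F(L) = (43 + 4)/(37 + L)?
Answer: 96/22607 ≈ 0.0042465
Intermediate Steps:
F(L) = 47/(37 + L)
1/(-5*(-21 - 26) + F(59)) = 1/(-5*(-21 - 26) + 47/(37 + 59)) = 1/(-5*(-47) + 47/96) = 1/(235 + 47*(1/96)) = 1/(235 + 47/96) = 1/(22607/96) = 96/22607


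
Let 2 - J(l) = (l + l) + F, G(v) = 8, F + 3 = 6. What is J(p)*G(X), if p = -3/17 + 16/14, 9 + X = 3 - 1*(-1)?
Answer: -2792/119 ≈ -23.462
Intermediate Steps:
F = 3 (F = -3 + 6 = 3)
X = -5 (X = -9 + (3 - 1*(-1)) = -9 + (3 + 1) = -9 + 4 = -5)
p = 115/119 (p = -3*1/17 + 16*(1/14) = -3/17 + 8/7 = 115/119 ≈ 0.96639)
J(l) = -1 - 2*l (J(l) = 2 - ((l + l) + 3) = 2 - (2*l + 3) = 2 - (3 + 2*l) = 2 + (-3 - 2*l) = -1 - 2*l)
J(p)*G(X) = (-1 - 2*115/119)*8 = (-1 - 230/119)*8 = -349/119*8 = -2792/119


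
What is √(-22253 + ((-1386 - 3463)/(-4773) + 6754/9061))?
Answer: I*√41618777757894530934/43248153 ≈ 149.17*I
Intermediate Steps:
√(-22253 + ((-1386 - 3463)/(-4773) + 6754/9061)) = √(-22253 + (-4849*(-1/4773) + 6754*(1/9061))) = √(-22253 + (4849/4773 + 6754/9061)) = √(-22253 + 76173631/43248153) = √(-962324975078/43248153) = I*√41618777757894530934/43248153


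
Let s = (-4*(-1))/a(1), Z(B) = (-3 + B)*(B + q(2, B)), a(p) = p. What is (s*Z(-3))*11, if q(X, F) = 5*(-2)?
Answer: 3432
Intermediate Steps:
q(X, F) = -10
Z(B) = (-10 + B)*(-3 + B) (Z(B) = (-3 + B)*(B - 10) = (-3 + B)*(-10 + B) = (-10 + B)*(-3 + B))
s = 4 (s = -4*(-1)/1 = 4*1 = 4)
(s*Z(-3))*11 = (4*(30 + (-3)² - 13*(-3)))*11 = (4*(30 + 9 + 39))*11 = (4*78)*11 = 312*11 = 3432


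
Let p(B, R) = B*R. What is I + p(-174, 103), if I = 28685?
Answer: 10763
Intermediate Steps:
I + p(-174, 103) = 28685 - 174*103 = 28685 - 17922 = 10763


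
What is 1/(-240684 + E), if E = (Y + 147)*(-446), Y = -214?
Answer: -1/210802 ≈ -4.7438e-6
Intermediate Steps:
E = 29882 (E = (-214 + 147)*(-446) = -67*(-446) = 29882)
1/(-240684 + E) = 1/(-240684 + 29882) = 1/(-210802) = -1/210802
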